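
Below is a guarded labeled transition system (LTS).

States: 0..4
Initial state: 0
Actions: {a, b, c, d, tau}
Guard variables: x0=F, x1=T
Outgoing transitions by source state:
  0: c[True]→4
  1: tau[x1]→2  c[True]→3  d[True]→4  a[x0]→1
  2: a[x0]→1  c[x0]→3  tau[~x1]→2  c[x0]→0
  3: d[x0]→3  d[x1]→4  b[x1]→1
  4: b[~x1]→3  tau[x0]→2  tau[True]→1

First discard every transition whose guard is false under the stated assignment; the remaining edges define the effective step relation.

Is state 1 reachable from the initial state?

Answer: REACHABLE

Analysis:
Guard filter leaves 7 enabled edge(s).
Layer 0: {0}
Layer 1: {4}  cumulative {0,4}
Layer 2: {1}  cumulative {0,1,4}
Layer 3: {2,3}  cumulative {0,1,2,3,4}
R = {0,1,2,3,4}
trace reaching 1: c·tau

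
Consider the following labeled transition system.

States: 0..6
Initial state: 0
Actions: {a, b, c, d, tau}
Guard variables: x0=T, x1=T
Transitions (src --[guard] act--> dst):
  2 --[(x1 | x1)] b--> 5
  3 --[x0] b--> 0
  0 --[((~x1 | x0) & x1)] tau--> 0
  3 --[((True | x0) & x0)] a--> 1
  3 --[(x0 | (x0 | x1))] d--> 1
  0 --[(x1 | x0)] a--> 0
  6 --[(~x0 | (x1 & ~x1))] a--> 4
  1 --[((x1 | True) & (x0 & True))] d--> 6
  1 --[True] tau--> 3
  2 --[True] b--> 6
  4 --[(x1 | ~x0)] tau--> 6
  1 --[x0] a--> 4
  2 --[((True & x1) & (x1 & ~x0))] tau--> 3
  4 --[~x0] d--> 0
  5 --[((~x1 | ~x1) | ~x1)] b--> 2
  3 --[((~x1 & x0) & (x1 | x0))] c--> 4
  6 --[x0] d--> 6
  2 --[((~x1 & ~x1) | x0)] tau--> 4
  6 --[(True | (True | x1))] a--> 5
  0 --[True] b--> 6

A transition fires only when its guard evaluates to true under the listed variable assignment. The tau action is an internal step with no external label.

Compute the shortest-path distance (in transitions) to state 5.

Breadth-first toward 5:
  L0 = {0}
  L1 = {6}
  L2 = {5}
depth(5)=2, e.g. b·a

Answer: 2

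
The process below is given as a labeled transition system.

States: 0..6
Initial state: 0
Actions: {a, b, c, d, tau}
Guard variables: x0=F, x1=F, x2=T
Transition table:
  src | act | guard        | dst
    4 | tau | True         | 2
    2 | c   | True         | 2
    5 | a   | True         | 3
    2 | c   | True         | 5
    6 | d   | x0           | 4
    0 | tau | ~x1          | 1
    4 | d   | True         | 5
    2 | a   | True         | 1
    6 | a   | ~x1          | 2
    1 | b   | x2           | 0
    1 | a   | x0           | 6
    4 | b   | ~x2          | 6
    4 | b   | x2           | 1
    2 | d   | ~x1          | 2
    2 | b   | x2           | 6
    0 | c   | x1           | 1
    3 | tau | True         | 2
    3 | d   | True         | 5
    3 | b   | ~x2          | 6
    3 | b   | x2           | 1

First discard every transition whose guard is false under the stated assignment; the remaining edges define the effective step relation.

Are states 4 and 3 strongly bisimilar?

Answer: BISIMILAR

Working:
Bisimulation quotient by refinement:
  round 0: {{0,1,2,3,4,5,6}}
  round 1: {{0},{1},{2},{3,4},{5,6}}
  round 2: {{0},{1},{2},{3,4},{5},{6}}
stable after 3 split(s): 6 block(s)
[4]={3,4}  [3]={3,4}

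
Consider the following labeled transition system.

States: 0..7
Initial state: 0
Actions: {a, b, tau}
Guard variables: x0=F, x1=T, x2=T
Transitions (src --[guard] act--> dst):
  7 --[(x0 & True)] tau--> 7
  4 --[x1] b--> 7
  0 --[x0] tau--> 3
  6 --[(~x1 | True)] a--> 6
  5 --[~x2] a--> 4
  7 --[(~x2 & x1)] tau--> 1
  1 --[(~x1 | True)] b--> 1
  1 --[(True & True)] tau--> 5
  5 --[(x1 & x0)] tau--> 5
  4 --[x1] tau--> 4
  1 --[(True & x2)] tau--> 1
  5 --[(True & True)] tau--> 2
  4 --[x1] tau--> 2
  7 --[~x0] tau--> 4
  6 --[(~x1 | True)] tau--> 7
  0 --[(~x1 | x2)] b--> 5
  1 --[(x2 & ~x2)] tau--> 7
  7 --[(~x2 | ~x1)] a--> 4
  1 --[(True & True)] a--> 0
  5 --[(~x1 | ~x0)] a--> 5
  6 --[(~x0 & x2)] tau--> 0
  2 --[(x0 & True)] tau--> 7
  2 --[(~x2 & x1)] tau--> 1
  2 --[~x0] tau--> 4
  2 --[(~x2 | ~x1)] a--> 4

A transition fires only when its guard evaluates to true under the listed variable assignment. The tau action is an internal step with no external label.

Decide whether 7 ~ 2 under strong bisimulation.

Answer: BISIMILAR

Trace:
Refine partition for ~:
  P[0] = {{0,1,2,3,4,5,6,7}}
  P[1] = {{0},{1},{2,7},{3},{4},{5,6}}
  P[2] = {{0},{1},{2,7},{3},{4},{5},{6}}
stable after 3 split(s): 7 block(s)
7∈{2,7}, 2∈{2,7}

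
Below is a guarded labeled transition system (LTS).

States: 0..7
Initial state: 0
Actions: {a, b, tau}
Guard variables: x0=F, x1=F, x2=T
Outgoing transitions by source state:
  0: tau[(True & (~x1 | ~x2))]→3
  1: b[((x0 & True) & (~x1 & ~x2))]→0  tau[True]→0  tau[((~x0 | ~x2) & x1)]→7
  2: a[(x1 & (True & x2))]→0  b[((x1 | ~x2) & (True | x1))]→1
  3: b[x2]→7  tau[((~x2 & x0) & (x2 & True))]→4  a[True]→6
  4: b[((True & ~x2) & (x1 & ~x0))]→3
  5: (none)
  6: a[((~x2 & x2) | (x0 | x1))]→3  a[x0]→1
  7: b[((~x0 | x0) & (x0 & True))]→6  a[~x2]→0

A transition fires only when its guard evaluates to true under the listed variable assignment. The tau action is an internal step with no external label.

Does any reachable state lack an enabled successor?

Answer: DEADLOCK at state 6

Working:
Reach set: {0,3,6,7}
  0: tau→3  [1 out]
  3: a→6  b→7  [2 out]
  6: ∅  [STUCK]
  7: ∅  [STUCK]
Path to 6: tau·a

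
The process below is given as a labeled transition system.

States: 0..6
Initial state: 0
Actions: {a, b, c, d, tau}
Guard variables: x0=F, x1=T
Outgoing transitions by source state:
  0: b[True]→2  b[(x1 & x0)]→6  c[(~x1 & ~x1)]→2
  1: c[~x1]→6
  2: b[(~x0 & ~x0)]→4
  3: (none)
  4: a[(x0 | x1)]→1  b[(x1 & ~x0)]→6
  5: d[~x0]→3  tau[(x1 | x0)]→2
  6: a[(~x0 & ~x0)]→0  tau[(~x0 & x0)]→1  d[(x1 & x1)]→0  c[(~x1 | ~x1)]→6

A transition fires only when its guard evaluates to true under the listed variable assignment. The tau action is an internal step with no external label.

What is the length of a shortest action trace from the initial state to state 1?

Breadth-first toward 1:
  depth 0: {0}
  depth 1: {2}
  depth 2: {4}
  depth 3: {1,6}
1 enters at depth 3; path b·b·a

Answer: 3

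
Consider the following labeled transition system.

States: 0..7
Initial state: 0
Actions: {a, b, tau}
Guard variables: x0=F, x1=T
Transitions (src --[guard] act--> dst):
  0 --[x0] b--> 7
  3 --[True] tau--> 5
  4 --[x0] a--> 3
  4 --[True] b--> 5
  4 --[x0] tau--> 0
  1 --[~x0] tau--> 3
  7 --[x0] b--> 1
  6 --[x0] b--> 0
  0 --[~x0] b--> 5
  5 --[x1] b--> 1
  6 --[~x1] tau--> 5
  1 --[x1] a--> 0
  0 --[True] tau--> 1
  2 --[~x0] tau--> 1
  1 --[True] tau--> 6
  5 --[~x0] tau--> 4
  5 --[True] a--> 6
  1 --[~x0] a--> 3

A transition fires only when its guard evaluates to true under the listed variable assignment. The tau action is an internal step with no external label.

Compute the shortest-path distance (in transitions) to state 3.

Answer: 2

Trace:
BFS to 3:
  depth 0: {0}
  depth 1: {1,5}
  depth 2: {3,4,6}
first hit 3 at d=2 via tau·a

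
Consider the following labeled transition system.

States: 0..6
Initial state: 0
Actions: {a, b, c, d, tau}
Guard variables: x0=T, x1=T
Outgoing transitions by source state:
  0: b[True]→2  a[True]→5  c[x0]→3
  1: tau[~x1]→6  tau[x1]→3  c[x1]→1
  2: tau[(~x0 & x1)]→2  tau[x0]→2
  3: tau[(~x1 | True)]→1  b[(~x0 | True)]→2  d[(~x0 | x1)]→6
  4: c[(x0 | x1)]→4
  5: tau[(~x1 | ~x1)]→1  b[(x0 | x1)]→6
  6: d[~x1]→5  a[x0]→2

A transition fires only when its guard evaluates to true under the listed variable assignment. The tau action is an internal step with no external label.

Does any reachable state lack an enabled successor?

Reach set: {0,1,2,3,5,6}
  0: a→5  b→2  c→3  [deg 3]
  1: c→1  tau→3  [deg 2]
  2: tau→2  [deg 1]
  3: b→2  d→6  tau→1  [deg 3]
  5: b→6  [deg 1]
  6: a→2  [deg 1]

Answer: DEADLOCK-FREE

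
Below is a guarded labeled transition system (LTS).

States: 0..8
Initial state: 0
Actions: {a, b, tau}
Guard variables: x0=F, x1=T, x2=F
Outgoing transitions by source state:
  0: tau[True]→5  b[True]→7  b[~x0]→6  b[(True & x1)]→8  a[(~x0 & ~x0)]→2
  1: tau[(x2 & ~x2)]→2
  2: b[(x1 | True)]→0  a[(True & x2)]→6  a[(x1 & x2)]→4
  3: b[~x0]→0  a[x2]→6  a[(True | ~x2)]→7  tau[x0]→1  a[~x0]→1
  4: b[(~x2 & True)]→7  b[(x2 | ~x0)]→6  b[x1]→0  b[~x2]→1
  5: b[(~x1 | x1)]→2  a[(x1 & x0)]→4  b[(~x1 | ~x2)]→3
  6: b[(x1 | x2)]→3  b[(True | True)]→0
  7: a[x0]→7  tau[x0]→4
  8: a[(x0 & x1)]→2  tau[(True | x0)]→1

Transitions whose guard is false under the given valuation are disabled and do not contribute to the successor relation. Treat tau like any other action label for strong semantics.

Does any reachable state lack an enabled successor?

Answer: DEADLOCK at state 1

Working:
Reach set: {0,1,2,3,5,6,7,8}
  0: a→2  b→6  b→7  b→8  tau→5  [5 exit(s)]
  1: ∅  [no exit]
  2: b→0  [1 exit(s)]
  3: a→1  a→7  b→0  [3 exit(s)]
  5: b→2  b→3  [2 exit(s)]
  6: b→0  b→3  [2 exit(s)]
  7: ∅  [no exit]
  8: tau→1  [1 exit(s)]
witness 1: b·tau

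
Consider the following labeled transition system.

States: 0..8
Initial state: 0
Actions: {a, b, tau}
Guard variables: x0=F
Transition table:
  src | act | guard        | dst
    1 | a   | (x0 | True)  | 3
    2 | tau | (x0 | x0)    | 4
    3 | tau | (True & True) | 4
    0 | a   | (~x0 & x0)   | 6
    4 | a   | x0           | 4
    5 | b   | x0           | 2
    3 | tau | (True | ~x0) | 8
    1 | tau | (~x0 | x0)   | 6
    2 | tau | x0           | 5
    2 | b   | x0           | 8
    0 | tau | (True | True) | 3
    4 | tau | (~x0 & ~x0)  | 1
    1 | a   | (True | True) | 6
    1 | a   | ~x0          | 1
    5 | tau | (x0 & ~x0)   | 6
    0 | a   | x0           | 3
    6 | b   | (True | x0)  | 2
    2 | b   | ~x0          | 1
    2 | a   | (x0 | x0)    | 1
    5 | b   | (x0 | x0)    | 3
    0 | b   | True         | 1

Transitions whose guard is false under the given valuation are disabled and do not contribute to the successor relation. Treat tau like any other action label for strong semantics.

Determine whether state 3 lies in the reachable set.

Answer: REACHABLE

Trace:
After dropping false guards: 11 live edges.
L0 = {0}
L1 = {1,3}  now seen {0,1,3}
L2 = {4,6,8}  now seen {0,1,3,4,6,8}
L3 = {2}  now seen {0,1,2,3,4,6,8}
R = {0,1,2,3,4,6,8}
witness 3: tau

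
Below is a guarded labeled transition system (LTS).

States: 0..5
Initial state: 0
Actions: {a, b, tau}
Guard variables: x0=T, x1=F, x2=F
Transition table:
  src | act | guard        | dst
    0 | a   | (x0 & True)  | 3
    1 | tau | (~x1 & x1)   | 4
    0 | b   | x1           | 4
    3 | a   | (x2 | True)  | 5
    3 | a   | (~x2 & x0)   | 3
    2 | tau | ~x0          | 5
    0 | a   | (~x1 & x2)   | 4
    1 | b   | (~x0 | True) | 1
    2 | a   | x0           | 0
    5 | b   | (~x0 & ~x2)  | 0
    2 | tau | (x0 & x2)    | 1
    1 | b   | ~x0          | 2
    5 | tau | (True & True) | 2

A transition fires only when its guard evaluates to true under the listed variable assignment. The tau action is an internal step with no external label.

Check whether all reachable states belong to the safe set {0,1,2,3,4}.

Answer: INVARIANT VIOLATED at state 5

Analysis:
Allowed set {0,1,2,3,4}
R = {0,2,3,5}
  0: ✓
  2: ✓
  3: ✓
  5: ✗ unsafe
witness against invariant: a·a → 5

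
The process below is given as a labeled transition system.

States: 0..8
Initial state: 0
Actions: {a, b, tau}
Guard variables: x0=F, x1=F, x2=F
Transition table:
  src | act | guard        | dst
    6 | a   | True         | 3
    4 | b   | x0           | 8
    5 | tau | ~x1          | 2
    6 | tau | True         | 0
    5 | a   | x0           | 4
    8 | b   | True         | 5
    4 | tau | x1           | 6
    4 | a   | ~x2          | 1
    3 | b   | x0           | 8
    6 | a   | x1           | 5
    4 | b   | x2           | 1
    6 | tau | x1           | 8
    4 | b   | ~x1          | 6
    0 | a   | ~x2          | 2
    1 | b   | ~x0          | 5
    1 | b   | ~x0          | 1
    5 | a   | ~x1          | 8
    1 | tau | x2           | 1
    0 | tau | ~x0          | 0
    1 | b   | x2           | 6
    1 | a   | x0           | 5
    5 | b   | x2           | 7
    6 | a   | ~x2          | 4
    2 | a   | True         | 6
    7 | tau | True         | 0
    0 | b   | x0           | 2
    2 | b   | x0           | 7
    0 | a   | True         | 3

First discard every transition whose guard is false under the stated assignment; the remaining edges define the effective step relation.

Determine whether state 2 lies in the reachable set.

Answer: REACHABLE

Working:
Guard filter leaves 15 enabled edge(s).
L0 = {0}
L1 = {2,3}  total {0,2,3}
L2 = {6}  total {0,2,3,6}
L3 = {4}  total {0,2,3,4,6}
L4 = {1}  total {0,1,2,3,4,6}
L5 = {5}  total {0,1,2,3,4,5,6}
L6 = {8}  total {0,1,2,3,4,5,6,8}
R = {0,1,2,3,4,5,6,8}
trace reaching 2: a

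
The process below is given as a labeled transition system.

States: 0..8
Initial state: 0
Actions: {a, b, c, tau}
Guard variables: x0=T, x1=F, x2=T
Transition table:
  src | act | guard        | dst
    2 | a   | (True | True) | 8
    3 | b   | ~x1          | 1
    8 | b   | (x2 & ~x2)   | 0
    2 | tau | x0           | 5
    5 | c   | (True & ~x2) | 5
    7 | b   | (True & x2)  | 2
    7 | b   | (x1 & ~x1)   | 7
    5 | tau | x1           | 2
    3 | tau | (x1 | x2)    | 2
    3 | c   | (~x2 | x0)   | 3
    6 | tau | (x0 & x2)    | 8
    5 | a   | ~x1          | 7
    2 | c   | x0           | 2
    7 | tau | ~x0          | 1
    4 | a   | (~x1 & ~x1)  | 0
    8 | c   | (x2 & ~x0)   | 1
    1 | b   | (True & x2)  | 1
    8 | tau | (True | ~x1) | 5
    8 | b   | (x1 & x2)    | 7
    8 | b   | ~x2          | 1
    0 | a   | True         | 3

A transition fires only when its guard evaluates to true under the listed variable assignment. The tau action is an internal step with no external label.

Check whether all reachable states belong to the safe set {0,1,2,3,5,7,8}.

Inv-set: {0,1,2,3,5,7,8}
R = {0,1,2,3,5,7,8}
  0: ✓
  1: ✓
  2: ✓
  3: ✓
  5: ✓
  7: ✓
  8: ✓

Answer: INVARIANT HOLDS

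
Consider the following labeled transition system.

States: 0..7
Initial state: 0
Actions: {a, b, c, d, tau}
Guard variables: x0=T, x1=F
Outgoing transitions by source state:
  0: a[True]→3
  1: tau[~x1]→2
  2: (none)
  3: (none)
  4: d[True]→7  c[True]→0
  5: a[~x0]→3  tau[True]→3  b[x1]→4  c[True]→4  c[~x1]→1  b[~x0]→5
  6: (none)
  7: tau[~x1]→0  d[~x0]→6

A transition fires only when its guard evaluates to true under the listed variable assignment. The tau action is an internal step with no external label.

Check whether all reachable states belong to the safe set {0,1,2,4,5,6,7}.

Inv-set: {0,1,2,4,5,6,7}
Reachable = {0,3}
  0: ✓
  3: outside
counterexample path to 3: a

Answer: INVARIANT VIOLATED at state 3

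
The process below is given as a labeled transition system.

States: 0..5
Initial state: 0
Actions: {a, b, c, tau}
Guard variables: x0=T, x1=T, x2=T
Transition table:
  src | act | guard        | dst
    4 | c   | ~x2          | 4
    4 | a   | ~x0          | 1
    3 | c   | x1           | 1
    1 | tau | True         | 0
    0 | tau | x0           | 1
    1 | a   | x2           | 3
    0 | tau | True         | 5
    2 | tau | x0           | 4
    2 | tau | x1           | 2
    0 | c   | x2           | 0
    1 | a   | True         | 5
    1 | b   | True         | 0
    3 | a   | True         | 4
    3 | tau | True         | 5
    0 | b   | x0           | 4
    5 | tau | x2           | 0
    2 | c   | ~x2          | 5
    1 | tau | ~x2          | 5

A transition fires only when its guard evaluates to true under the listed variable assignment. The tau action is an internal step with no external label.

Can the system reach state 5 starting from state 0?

Answer: REACHABLE

Analysis:
Guard filter leaves 14 enabled edge(s).
L0 = {0}
L1 = {1,4,5}  now seen {0,1,4,5}
L2 = {3}  now seen {0,1,3,4,5}
R = {0,1,3,4,5}
Path to 5: tau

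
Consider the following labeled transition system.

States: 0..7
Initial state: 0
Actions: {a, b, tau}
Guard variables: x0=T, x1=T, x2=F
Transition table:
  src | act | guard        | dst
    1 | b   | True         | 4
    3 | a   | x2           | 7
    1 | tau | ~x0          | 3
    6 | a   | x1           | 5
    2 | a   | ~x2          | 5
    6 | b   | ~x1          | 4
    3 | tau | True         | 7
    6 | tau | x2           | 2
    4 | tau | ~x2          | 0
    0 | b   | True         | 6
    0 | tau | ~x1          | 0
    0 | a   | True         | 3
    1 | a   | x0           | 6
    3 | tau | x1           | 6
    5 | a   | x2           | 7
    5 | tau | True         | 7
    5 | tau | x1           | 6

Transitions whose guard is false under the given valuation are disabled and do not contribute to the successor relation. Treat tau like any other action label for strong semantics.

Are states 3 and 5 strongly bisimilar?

Refine partition for ~:
  π0 = {{0,1,2,3,4,5,6,7}}
  π1 = {{0,1},{2,6},{3,4,5},{7}}
  π2 = {{0},{1},{2,6},{3,5},{4},{7}}
6 equivalence class(es) (converged in 3)
3∈{3,5}, 5∈{3,5}

Answer: BISIMILAR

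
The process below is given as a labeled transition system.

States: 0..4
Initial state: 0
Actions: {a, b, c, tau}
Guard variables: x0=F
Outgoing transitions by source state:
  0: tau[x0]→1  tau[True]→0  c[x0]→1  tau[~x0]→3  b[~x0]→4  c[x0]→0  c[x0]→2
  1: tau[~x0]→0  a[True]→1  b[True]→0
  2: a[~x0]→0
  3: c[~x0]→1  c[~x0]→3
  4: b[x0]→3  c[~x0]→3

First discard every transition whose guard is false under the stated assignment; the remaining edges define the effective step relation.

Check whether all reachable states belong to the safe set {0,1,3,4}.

Answer: INVARIANT HOLDS

Analysis:
Safe = {0,1,3,4}
Reachable = {0,1,3,4}
  0: ✓
  1: ✓
  3: ✓
  4: ✓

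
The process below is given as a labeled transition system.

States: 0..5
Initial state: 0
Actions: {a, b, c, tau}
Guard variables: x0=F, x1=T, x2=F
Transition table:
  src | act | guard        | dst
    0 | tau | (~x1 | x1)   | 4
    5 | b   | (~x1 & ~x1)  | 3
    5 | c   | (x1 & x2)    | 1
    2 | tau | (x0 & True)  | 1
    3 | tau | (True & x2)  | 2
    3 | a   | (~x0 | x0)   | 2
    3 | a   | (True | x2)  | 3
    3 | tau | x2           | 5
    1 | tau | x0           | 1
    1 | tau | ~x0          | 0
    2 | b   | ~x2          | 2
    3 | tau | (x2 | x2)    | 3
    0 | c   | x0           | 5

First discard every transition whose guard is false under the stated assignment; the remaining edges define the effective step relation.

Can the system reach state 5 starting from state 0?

Answer: UNREACHABLE

Working:
After dropping false guards: 5 live edges.
depth 0: {0}
depth 1: {4}  cumulative {0,4}
Reach set: {0,4}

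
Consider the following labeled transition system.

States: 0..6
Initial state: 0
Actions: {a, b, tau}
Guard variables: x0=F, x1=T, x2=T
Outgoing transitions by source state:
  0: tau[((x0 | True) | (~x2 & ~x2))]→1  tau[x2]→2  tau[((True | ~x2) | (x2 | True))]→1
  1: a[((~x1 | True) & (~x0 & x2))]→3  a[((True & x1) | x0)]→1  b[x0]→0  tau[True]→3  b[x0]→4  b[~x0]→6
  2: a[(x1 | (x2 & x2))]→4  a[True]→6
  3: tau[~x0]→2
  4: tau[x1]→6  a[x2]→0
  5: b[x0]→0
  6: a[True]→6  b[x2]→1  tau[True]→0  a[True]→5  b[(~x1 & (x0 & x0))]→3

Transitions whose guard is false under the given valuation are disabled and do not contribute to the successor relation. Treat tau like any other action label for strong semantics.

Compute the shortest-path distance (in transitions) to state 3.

Answer: 2

Working:
BFS to 3:
  L0 = {0}
  L1 = {1,2}
  L2 = {3,4,6}
depth(3)=2, e.g. tau·a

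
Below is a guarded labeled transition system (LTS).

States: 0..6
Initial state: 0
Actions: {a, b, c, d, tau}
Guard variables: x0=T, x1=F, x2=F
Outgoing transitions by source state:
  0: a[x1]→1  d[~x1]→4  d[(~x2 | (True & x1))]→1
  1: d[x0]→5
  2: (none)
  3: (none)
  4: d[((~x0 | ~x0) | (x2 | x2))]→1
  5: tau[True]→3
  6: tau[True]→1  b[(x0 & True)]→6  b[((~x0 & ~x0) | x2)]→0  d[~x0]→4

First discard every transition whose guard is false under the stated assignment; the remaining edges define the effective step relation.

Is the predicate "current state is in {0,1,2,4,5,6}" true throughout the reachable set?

Inv-set: {0,1,2,4,5,6}
R = {0,1,3,4,5}
  0: safe
  1: safe
  3: ✗ unsafe
  4: safe
  5: safe
reach 3 via d·d·tau — violates

Answer: INVARIANT VIOLATED at state 3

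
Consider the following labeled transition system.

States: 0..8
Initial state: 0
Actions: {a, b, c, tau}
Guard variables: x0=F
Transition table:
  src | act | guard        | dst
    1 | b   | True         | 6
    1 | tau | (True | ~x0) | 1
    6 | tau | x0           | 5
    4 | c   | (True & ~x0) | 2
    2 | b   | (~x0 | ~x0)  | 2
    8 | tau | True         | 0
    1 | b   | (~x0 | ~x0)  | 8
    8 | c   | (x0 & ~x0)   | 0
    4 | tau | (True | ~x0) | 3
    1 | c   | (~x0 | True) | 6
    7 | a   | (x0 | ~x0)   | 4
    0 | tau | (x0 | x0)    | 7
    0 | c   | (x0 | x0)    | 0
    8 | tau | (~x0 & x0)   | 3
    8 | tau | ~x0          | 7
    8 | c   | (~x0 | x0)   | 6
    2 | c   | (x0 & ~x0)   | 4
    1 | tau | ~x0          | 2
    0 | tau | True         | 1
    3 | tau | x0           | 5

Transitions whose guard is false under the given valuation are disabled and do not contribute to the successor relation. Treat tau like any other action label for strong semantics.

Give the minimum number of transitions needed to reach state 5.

Answer: UNREACHABLE

Analysis:
Breadth-first toward 5:
  L0 = {0}
  L1 = {1}
  L2 = {2,6,8}
  L3 = {7}
  L4 = {4}
  L5 = {3}
5 never appears.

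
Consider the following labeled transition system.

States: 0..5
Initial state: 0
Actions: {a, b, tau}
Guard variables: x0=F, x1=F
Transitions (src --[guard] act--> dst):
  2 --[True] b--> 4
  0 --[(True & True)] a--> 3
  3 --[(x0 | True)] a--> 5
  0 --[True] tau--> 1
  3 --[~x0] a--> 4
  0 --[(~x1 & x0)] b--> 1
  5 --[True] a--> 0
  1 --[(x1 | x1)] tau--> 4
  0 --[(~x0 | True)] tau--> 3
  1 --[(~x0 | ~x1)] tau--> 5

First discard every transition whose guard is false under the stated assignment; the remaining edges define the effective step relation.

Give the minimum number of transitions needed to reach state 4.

Answer: 2

Working:
BFS to 4:
  depth 0: {0}
  depth 1: {1,3}
  depth 2: {4,5}
depth(4)=2, e.g. a·a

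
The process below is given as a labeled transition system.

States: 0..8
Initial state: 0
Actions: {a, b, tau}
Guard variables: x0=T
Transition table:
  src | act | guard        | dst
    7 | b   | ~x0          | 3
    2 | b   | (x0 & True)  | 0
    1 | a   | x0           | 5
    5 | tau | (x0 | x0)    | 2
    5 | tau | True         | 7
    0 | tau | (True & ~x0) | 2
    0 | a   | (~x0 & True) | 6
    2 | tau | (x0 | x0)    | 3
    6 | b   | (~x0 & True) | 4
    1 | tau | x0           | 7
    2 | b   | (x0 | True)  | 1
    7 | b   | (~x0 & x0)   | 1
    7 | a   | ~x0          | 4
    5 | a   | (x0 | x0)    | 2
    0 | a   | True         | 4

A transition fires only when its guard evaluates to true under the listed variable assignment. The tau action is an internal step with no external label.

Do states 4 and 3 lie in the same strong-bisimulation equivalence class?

Bisimulation quotient by refinement:
  round 0: {{0,1,2,3,4,5,6,7,8}}
  round 1: {{0},{1,5},{2},{3,4,6,7,8}}
  round 2: {{0},{1},{2},{3,4,6,7,8},{5}}
5 equivalence class(es) (converged in 3)
class of 4: {3,4,6,7,8}; class of 3: {3,4,6,7,8}

Answer: BISIMILAR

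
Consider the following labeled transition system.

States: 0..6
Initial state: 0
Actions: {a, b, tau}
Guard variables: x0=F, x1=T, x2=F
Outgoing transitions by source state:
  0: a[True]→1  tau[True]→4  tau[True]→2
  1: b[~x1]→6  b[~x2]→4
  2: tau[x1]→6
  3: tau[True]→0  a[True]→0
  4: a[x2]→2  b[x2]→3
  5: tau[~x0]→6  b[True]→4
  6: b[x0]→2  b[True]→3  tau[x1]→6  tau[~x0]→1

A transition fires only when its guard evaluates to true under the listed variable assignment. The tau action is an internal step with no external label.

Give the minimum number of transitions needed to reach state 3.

BFS to 3:
  depth 0: {0}
  depth 1: {1,2,4}
  depth 2: {6}
  depth 3: {3}
3 enters at depth 3; path tau·tau·b

Answer: 3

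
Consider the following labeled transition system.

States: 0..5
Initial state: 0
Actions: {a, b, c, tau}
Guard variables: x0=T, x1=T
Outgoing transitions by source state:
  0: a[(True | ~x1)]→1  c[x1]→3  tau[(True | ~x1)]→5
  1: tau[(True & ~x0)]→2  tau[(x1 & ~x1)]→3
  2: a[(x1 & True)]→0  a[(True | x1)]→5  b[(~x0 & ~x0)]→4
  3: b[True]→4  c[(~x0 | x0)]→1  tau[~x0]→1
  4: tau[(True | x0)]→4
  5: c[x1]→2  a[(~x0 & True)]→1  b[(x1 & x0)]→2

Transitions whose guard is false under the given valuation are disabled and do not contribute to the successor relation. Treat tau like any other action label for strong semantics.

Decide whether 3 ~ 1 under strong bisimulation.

Compute ~ classes (split until stable):
  π0 = {{0,1,2,3,4,5}}
  π1 = {{0},{1},{2},{3,5},{4}}
  π2 = {{0},{1},{2},{3},{4},{5}}
6 equivalence class(es) (converged in 3)
3∈{3}, 1∈{1}

Answer: NOT BISIMILAR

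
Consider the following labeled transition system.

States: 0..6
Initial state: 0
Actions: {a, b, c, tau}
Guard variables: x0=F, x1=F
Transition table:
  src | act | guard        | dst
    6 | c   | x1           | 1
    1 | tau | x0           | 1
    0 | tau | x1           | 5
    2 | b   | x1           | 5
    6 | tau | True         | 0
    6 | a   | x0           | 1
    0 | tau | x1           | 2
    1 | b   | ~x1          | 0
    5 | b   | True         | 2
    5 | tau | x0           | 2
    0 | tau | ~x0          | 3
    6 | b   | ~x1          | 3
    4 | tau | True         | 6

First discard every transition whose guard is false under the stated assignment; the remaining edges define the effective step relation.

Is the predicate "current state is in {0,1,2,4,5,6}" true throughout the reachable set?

Inv-set: {0,1,2,4,5,6}
R = {0,3}
  0: ok
  3: ✗ unsafe
witness against invariant: tau → 3

Answer: INVARIANT VIOLATED at state 3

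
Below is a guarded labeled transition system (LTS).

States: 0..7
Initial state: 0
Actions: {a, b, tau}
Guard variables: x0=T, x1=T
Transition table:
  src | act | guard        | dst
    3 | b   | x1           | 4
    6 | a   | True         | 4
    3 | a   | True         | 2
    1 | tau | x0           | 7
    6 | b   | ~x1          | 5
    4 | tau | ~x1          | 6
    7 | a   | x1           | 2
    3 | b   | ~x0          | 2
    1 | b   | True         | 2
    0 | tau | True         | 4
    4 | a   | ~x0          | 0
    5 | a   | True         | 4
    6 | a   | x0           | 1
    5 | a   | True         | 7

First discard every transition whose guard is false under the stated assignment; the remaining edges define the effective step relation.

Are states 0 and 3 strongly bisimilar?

Answer: NOT BISIMILAR

Working:
Refine partition for ~:
  P[0] = {{0,1,2,3,4,5,6,7}}
  P[1] = {{0},{1},{2,4},{3},{5,6,7}}
  P[2] = {{0},{1},{2,4},{3},{5},{6},{7}}
Fixed point at round 3; 7 class(es).
class of 0: {0}; class of 3: {3}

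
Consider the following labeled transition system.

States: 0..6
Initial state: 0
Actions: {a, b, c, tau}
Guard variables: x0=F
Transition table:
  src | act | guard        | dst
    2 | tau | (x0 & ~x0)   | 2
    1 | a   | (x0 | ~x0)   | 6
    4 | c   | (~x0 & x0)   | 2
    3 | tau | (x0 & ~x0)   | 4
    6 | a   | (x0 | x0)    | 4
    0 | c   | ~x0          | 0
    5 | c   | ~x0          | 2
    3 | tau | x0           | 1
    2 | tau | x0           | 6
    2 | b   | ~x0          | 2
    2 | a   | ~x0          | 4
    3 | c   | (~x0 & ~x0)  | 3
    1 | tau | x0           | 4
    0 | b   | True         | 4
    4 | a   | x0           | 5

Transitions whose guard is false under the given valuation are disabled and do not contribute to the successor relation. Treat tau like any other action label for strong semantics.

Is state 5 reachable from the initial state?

Answer: UNREACHABLE

Trace:
Guard filter leaves 7 enabled edge(s).
L0 = {0}
L1 = {4}  total {0,4}
R = {0,4}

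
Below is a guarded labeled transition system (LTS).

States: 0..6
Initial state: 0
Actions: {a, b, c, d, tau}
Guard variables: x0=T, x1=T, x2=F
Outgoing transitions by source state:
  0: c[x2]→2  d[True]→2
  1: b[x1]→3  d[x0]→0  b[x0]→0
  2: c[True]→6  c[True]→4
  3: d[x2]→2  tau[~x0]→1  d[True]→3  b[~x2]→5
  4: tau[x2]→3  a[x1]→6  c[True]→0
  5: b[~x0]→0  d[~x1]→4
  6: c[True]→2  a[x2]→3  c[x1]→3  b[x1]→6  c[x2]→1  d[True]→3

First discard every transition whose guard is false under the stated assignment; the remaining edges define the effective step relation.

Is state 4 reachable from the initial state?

Answer: REACHABLE

Working:
14 transition(s) survive guard evaluation.
L0 = {0}
L1 = {2}  cumulative {0,2}
L2 = {4,6}  cumulative {0,2,4,6}
L3 = {3}  cumulative {0,2,3,4,6}
L4 = {5}  cumulative {0,2,3,4,5,6}
Reachable = {0,2,3,4,5,6}
trace reaching 4: d·c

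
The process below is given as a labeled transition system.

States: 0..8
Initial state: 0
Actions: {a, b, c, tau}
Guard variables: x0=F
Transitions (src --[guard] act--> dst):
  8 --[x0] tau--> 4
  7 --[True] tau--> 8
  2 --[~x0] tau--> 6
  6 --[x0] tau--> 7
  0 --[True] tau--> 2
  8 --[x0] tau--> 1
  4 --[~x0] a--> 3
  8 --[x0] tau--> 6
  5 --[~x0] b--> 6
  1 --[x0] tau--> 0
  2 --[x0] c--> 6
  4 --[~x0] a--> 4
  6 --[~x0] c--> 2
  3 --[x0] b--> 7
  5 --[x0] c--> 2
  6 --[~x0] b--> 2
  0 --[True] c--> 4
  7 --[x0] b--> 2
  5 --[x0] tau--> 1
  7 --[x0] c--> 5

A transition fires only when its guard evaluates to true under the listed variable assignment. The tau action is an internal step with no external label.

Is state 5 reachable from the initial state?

9 transition(s) survive guard evaluation.
Layer 0: {0}
Layer 1: {2,4}  total {0,2,4}
Layer 2: {3,6}  total {0,2,3,4,6}
R = {0,2,3,4,6}

Answer: UNREACHABLE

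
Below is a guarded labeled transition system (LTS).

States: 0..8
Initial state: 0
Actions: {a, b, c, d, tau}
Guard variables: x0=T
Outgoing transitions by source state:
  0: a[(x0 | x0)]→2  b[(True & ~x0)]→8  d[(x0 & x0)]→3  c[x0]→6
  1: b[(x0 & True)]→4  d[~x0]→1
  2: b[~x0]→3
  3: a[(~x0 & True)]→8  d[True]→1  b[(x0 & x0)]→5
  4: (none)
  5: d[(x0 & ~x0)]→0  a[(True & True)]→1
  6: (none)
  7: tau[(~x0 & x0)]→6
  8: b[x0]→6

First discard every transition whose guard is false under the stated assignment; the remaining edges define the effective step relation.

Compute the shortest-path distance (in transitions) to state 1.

BFS to 1:
  Layer 0: {0}
  Layer 1: {2,3,6}
  Layer 2: {1,5}
1 enters at depth 2; path d·d

Answer: 2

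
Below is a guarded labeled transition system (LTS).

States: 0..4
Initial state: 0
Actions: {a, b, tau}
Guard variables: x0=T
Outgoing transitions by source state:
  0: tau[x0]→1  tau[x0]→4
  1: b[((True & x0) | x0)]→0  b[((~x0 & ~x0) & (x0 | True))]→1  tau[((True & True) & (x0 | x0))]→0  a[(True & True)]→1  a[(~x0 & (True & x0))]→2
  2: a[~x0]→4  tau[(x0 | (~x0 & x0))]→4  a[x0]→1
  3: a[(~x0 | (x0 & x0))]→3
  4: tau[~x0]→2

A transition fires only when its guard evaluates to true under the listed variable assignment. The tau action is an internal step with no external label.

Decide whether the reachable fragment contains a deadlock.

Answer: DEADLOCK at state 4

Analysis:
Reachable = {0,1,4}
  0: tau→1  tau→4  [deg 2]
  1: a→1  b→0  tau→0  [deg 3]
  4: ∅  [STUCK]
Path to 4: tau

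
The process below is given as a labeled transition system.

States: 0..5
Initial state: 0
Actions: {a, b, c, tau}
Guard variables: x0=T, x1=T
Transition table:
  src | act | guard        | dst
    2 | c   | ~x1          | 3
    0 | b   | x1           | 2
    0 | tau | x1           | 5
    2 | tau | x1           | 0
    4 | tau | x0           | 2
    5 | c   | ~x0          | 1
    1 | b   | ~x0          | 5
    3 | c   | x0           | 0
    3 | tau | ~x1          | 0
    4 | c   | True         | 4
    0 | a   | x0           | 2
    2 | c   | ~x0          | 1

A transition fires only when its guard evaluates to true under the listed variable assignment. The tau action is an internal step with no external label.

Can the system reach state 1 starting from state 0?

Guard filter leaves 7 enabled edge(s).
depth 0: {0}
depth 1: {2,5}  cumulative {0,2,5}
Reach set: {0,2,5}

Answer: UNREACHABLE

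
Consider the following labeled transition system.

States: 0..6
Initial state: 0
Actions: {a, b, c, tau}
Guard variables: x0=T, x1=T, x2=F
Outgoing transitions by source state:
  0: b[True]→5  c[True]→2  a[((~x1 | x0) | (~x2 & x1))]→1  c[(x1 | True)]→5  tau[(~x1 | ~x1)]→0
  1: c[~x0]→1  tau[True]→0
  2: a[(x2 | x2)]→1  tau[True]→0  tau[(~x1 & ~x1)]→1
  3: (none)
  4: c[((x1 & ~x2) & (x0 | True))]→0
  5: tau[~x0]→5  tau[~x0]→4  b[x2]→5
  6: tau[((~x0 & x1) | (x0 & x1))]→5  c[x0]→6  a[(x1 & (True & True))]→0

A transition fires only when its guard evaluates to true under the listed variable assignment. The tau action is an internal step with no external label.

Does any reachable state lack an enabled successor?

Answer: DEADLOCK at state 5

Working:
Reach set: {0,1,2,5}
  0: a→1  b→5  c→2  c→5  [4 out]
  1: tau→0  [1 out]
  2: tau→0  [1 out]
  5: ∅  [no exit]
Path to 5: b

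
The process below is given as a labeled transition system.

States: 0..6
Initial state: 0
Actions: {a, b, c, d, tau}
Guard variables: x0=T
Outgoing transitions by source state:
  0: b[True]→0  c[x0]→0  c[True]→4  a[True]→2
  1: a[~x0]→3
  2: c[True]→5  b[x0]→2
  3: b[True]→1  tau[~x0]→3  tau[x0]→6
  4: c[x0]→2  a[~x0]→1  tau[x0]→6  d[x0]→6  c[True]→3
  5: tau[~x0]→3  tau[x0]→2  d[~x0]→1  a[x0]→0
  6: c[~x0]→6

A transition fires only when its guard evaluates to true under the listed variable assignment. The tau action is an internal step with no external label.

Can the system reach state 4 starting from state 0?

14 transition(s) survive guard evaluation.
L0 = {0}
L1 = {2,4}  now seen {0,2,4}
L2 = {3,5,6}  now seen {0,2,3,4,5,6}
L3 = {1}  now seen {0,1,2,3,4,5,6}
Reach set: {0,1,2,3,4,5,6}
trace reaching 4: c

Answer: REACHABLE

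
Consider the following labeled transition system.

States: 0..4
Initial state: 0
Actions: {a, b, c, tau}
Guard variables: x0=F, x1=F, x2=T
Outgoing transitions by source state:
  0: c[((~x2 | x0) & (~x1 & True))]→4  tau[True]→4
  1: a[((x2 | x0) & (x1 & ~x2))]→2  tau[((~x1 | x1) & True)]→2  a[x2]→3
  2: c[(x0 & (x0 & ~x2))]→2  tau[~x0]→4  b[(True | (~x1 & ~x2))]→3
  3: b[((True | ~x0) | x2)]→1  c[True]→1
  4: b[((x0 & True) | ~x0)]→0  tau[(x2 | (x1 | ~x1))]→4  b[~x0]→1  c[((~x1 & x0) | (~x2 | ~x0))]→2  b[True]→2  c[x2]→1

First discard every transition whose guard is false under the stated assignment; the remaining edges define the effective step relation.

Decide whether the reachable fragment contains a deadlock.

R = {0,1,2,3,4}
  0: tau→4  [1 out]
  1: a→3  tau→2  [2 out]
  2: b→3  tau→4  [2 out]
  3: b→1  c→1  [2 out]
  4: b→0  b→1  b→2  c→1  c→2  tau→4  [6 out]

Answer: DEADLOCK-FREE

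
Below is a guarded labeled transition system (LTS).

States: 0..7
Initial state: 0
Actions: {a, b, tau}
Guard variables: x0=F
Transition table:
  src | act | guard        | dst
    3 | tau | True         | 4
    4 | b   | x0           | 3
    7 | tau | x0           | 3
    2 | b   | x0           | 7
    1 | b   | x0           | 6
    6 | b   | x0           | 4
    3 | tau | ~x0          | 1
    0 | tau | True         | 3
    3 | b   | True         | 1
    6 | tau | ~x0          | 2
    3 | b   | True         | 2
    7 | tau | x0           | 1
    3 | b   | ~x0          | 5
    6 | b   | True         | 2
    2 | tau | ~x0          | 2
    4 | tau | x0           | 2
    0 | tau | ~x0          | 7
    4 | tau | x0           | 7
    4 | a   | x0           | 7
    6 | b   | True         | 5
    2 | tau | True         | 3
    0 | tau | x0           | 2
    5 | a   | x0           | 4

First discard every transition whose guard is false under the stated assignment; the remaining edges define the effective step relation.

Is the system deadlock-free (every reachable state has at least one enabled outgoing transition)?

Reachable = {0,1,2,3,4,5,7}
  0: tau→3  tau→7  [2 exit(s)]
  1: ∅  [deadlock]
  2: tau→2  tau→3  [2 exit(s)]
  3: b→1  b→2  b→5  tau→1  tau→4  [5 exit(s)]
  4: ∅  [deadlock]
  5: ∅  [deadlock]
  7: ∅  [deadlock]
trace reaching 1: tau·tau

Answer: DEADLOCK at state 1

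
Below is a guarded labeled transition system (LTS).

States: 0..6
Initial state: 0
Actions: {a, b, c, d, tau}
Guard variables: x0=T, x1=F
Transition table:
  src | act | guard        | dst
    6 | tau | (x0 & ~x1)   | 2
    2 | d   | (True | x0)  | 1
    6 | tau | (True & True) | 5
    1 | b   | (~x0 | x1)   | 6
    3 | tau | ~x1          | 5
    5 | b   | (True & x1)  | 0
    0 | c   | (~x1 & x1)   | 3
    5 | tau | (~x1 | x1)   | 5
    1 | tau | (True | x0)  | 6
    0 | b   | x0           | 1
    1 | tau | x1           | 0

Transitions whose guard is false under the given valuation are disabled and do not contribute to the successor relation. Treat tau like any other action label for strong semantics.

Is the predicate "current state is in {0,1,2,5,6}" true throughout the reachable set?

Answer: INVARIANT HOLDS

Working:
Inv-set: {0,1,2,5,6}
R = {0,1,2,5,6}
  0: safe
  1: safe
  2: safe
  5: safe
  6: safe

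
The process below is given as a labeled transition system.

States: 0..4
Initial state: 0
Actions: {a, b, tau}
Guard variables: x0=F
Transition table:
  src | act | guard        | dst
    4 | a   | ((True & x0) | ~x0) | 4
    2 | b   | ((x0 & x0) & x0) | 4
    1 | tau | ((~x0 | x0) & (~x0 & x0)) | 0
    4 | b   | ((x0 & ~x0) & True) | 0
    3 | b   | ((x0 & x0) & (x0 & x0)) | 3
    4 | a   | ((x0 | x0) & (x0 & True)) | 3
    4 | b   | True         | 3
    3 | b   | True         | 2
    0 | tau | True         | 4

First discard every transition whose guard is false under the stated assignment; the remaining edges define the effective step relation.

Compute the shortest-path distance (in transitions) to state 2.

Breadth-first toward 2:
  depth 0: {0}
  depth 1: {4}
  depth 2: {3}
  depth 3: {2}
depth(2)=3, e.g. tau·b·b

Answer: 3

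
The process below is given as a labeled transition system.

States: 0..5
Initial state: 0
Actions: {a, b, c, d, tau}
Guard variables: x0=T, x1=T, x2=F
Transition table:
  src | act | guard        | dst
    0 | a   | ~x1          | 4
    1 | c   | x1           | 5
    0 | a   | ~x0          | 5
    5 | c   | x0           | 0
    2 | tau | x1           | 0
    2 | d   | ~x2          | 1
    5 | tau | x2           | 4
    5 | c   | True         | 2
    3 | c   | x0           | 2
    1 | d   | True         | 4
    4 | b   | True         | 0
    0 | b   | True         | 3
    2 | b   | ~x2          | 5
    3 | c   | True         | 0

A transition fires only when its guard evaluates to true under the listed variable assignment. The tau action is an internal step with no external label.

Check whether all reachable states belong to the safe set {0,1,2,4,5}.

Allowed set {0,1,2,4,5}
R = {0,1,2,3,4,5}
  0: safe
  1: safe
  2: safe
  3: outside
  4: safe
  5: safe
counterexample path to 3: b

Answer: INVARIANT VIOLATED at state 3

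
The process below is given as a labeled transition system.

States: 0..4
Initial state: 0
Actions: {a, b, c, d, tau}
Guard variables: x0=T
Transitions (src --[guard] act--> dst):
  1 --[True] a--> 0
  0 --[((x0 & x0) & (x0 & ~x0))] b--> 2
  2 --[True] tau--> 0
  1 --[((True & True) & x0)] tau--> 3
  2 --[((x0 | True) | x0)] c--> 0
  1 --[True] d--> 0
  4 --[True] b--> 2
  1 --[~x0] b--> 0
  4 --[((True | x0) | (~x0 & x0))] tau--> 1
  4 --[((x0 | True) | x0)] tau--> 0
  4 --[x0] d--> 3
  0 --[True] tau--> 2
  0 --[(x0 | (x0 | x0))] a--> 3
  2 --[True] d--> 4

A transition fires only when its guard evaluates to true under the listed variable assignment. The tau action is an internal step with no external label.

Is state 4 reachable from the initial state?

12 transition(s) survive guard evaluation.
depth 0: {0}
depth 1: {2,3}  total {0,2,3}
depth 2: {4}  total {0,2,3,4}
depth 3: {1}  total {0,1,2,3,4}
Reach set: {0,1,2,3,4}
Path to 4: tau·d

Answer: REACHABLE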